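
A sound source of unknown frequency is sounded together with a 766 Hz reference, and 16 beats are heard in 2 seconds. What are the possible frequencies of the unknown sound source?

758 Hz or 774 Hz

Beat frequency = 16/2 = 8 Hz.
|f − 766| = 8, so f = 766 ± 8.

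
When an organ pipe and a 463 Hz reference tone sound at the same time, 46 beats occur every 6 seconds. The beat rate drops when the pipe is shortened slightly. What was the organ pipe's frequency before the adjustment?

455.3333 Hz

Beat frequency = 46/6 = 7.6667 Hz.
|f − 463| = 7.6667, so the organ pipe was at either 455.3333 Hz or 470.6667 Hz.
A shorter pipe has a higher fundamental; the adjustment raises the organ pipe's frequency.
The beat rate fell, so the adjustment moved the organ pipe toward 463 Hz — it must have started below the reference.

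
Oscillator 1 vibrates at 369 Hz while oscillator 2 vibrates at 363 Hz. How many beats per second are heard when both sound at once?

6 Hz

f_beat = |f₁ − f₂|.
|369 − 363| = 6 Hz.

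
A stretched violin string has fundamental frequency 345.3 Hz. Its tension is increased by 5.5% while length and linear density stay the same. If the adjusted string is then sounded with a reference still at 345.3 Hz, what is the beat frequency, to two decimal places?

9.37 Hz

For a string, f ∝ √T, so the new frequency is 345.3·√1.055 = 354.6687 Hz.
f_beat = |354.6687 − 345.3| = 9.37 Hz.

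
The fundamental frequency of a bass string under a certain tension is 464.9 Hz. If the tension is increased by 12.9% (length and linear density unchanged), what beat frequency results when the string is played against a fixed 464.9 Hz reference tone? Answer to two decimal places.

29.08 Hz

For a string, f ∝ √T, so the new frequency is 464.9·√1.129 = 493.9768 Hz.
f_beat = |493.9768 − 464.9| = 29.08 Hz.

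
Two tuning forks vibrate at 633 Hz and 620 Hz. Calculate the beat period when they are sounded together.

0.077 s

f_beat = |633 − 620| = 13 Hz.
Beat period T = 1 / f_beat = 1 / 13 s.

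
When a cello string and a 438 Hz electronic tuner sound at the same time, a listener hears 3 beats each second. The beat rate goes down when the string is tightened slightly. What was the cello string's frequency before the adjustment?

435 Hz

|f − 438| = 3, so the cello string was at either 435 Hz or 441 Hz.
Increasing tension raises a string's frequency; the adjustment raises the cello string's frequency.
The beat rate fell, so the adjustment moved the cello string toward 438 Hz — it must have started below the reference.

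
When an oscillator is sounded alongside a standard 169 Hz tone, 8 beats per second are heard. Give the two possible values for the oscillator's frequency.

161 Hz or 177 Hz

|f − 169| = 8, so f = 169 ± 8.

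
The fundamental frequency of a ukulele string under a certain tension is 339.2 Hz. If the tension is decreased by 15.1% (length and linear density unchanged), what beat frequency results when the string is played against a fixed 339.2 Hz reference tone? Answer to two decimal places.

26.66 Hz

For a string, f ∝ √T, so the new frequency is 339.2·√0.849 = 312.5429 Hz.
f_beat = |312.5429 − 339.2| = 26.66 Hz.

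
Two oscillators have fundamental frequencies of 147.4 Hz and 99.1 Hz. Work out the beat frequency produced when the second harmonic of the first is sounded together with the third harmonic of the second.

Second harmonic of the first: 2·147.4 = 294.8 Hz.
Third harmonic of the second: 3·99.1 = 297.3 Hz.
f_beat = |294.8 − 297.3| = 2.5 Hz.

2.5 Hz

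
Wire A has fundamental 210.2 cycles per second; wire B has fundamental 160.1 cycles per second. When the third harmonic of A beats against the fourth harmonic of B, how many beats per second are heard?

9.8 Hz

Third harmonic of the first: 3·210.2 = 630.6 Hz.
Fourth harmonic of the second: 4·160.1 = 640.4 Hz.
f_beat = |630.6 − 640.4| = 9.8 Hz.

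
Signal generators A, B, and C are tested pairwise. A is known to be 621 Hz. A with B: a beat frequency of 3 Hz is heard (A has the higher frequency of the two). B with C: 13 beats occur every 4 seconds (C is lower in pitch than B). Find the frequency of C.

614.75 Hz

B is below A, so f_B = 621 − 3 = 618 Hz.
B–C: Beat frequency = 13/4 = 3.25 Hz.
C is below B, so f_C = 618 − 3.25 = 614.75 Hz.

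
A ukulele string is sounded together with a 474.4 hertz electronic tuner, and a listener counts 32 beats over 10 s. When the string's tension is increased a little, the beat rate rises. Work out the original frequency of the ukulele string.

Beat frequency = 32/10 = 3.2 Hz.
|f − 474.4| = 3.2, so the ukulele string was at either 471.2 Hz or 477.6 Hz.
Higher tension means higher frequency; the adjustment raises the ukulele string's frequency.
The beat rate rose, so the adjustment moved the ukulele string further from 474.4 Hz — it was already above the reference.

477.6 Hz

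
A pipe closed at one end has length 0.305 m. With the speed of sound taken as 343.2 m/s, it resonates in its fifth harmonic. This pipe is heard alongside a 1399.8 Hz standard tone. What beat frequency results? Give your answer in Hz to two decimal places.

Closed pipe (odd harmonics): f_n = n·v/(4L) = 5·343.2/(4·0.305) = 1406.5574 Hz.
f_beat = |1406.5574 − 1399.8| = 6.76 Hz.

6.76 Hz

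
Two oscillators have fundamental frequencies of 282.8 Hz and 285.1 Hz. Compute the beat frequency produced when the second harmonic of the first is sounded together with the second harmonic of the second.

4.6 Hz

Second harmonic of the first: 2·282.8 = 565.6 Hz.
Second harmonic of the second: 2·285.1 = 570.2 Hz.
f_beat = |565.6 − 570.2| = 4.6 Hz.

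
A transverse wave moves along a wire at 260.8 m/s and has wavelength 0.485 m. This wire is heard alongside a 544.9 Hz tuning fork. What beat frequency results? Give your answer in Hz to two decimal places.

Source frequency f = v/λ = 260.8/0.485 = 537.7320 Hz.
f_beat = |537.7320 − 544.9| = 7.17 Hz.

7.17 Hz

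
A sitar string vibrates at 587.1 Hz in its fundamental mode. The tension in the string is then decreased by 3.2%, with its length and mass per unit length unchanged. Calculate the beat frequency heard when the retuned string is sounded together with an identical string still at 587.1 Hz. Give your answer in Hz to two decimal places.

9.47 Hz

For a string, f ∝ √T, so the new frequency is 587.1·√0.968 = 577.6300 Hz.
f_beat = |577.6300 − 587.1| = 9.47 Hz.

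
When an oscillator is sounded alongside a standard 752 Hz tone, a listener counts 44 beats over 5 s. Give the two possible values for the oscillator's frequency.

743.2 Hz or 760.8 Hz

Beat frequency = 44/5 = 8.8 Hz.
|f − 752| = 8.8, so f = 752 ± 8.8.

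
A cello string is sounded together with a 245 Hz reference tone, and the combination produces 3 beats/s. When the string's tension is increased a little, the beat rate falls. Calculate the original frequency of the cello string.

242 Hz

|f − 245| = 3, so the cello string was at either 242 Hz or 248 Hz.
Higher tension means higher frequency; the adjustment raises the cello string's frequency.
The beat rate fell, so the adjustment moved the cello string toward 245 Hz — it must have started below the reference.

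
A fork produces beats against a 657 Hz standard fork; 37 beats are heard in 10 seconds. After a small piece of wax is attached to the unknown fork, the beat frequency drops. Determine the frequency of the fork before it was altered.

Beat frequency = 37/10 = 3.7 Hz.
|f − 657| = 3.7, so the fork was at either 653.3 Hz or 660.7 Hz.
Loading a fork with wax lowers its frequency; the adjustment lowers the fork's frequency.
The beat rate fell, so the adjustment moved the fork toward 657 Hz — it must have started above the reference.

660.7 Hz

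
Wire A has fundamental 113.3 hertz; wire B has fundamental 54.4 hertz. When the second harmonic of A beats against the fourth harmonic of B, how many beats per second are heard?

Second harmonic of the first: 2·113.3 = 226.6 Hz.
Fourth harmonic of the second: 4·54.4 = 217.6 Hz.
f_beat = |226.6 − 217.6| = 9.0 Hz.

9.0 Hz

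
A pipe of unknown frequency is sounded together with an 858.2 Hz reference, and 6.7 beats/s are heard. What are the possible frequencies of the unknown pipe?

|f − 858.2| = 6.7, so f = 858.2 ± 6.7.

851.5 Hz or 864.9 Hz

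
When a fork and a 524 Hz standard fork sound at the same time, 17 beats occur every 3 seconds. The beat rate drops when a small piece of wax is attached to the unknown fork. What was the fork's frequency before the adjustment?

529.6667 Hz

Beat frequency = 17/3 = 5.6667 Hz.
|f − 524| = 5.6667, so the fork was at either 518.3333 Hz or 529.6667 Hz.
Loading a fork with wax lowers its frequency; the adjustment lowers the fork's frequency.
The beat rate fell, so the adjustment moved the fork toward 524 Hz — it must have started above the reference.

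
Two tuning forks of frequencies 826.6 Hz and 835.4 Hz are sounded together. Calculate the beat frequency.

8.8 Hz

The beat frequency equals the magnitude of the frequency difference.
|826.6 − 835.4| = 8.8 Hz.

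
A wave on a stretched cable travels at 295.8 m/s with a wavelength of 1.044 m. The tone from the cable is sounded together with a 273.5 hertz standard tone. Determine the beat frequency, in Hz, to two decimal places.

Source frequency f = v/λ = 295.8/1.044 = 283.3333 Hz.
f_beat = |283.3333 − 273.5| = 9.83 Hz.

9.83 Hz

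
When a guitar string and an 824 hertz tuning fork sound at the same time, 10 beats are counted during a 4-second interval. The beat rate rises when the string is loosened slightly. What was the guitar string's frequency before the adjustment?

Beat frequency = 10/4 = 2.5 Hz.
|f − 824| = 2.5, so the guitar string was at either 821.5 Hz or 826.5 Hz.
Reducing tension lowers a string's frequency; the adjustment lowers the guitar string's frequency.
The beat rate rose, so the adjustment moved the guitar string further from 824 Hz — it was already below the reference.

821.5 Hz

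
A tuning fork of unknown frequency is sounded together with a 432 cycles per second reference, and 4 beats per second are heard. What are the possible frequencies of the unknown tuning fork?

428 Hz or 436 Hz

|f − 432| = 4, so f = 432 ± 4.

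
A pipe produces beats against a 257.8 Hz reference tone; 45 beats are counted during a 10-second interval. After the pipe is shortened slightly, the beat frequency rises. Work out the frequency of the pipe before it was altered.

262.3 Hz

Beat frequency = 45/10 = 4.5 Hz.
|f − 257.8| = 4.5, so the pipe was at either 253.3 Hz or 262.3 Hz.
A shorter pipe has a higher fundamental; the adjustment raises the pipe's frequency.
The beat rate rose, so the adjustment moved the pipe further from 257.8 Hz — it was already above the reference.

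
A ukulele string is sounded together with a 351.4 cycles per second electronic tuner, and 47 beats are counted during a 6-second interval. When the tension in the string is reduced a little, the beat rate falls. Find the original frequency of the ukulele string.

359.2333 Hz

Beat frequency = 47/6 = 7.8333 Hz.
|f − 351.4| = 7.8333, so the ukulele string was at either 343.5667 Hz or 359.2333 Hz.
Lower tension means lower frequency; the adjustment lowers the ukulele string's frequency.
The beat rate fell, so the adjustment moved the ukulele string toward 351.4 Hz — it must have started above the reference.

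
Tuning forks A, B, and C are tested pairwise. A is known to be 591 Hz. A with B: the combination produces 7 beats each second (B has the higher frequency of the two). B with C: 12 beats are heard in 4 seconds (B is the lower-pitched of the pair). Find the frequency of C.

601 Hz

B is above A, so f_B = 591 + 7 = 598 Hz.
B–C: Beat frequency = 12/4 = 3 Hz.
C is above B, so f_C = 598 + 3 = 601 Hz.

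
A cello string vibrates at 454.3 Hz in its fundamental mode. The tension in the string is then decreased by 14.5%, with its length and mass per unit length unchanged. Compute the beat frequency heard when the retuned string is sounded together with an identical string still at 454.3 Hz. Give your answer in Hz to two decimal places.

For a string, f ∝ √T, so the new frequency is 454.3·√0.855 = 420.0740 Hz.
f_beat = |420.0740 − 454.3| = 34.23 Hz.

34.23 Hz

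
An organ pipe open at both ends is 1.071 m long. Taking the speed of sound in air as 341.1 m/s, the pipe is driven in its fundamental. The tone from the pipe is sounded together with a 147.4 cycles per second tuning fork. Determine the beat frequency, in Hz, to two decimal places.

Open pipe: f_n = n·v/(2L) = 1·341.1/(2·1.071) = 159.2437 Hz.
f_beat = |159.2437 − 147.4| = 11.84 Hz.

11.84 Hz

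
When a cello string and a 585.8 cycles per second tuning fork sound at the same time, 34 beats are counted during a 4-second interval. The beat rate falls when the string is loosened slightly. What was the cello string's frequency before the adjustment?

Beat frequency = 34/4 = 8.5 Hz.
|f − 585.8| = 8.5, so the cello string was at either 577.3 Hz or 594.3 Hz.
Reducing tension lowers a string's frequency; the adjustment lowers the cello string's frequency.
The beat rate fell, so the adjustment moved the cello string toward 585.8 Hz — it must have started above the reference.

594.3 Hz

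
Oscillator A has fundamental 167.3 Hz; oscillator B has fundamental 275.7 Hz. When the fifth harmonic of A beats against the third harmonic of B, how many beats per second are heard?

9.4 Hz

Fifth harmonic of the first: 5·167.3 = 836.5 Hz.
Third harmonic of the second: 3·275.7 = 827.1 Hz.
f_beat = |836.5 − 827.1| = 9.4 Hz.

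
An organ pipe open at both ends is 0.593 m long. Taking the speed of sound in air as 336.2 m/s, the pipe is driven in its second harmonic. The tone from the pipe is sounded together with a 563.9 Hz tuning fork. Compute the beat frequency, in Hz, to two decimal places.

Open pipe: f_n = n·v/(2L) = 2·336.2/(2·0.593) = 566.9477 Hz.
f_beat = |566.9477 − 563.9| = 3.05 Hz.

3.05 Hz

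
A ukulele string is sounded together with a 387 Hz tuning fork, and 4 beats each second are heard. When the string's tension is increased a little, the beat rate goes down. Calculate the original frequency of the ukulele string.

|f − 387| = 4, so the ukulele string was at either 383 Hz or 391 Hz.
Higher tension means higher frequency; the adjustment raises the ukulele string's frequency.
The beat rate fell, so the adjustment moved the ukulele string toward 387 Hz — it must have started below the reference.

383 Hz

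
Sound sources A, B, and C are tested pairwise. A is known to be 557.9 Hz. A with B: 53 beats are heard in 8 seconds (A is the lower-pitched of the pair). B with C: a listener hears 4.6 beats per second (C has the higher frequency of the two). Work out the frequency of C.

569.125 Hz

A–B: Beat frequency = 53/8 = 6.625 Hz.
B is above A, so f_B = 557.9 + 6.625 = 564.525 Hz.
C is above B, so f_C = 564.525 + 4.6 = 569.125 Hz.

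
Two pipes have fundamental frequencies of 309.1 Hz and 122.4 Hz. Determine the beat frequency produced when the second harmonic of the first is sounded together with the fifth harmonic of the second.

Second harmonic of the first: 2·309.1 = 618.2 Hz.
Fifth harmonic of the second: 5·122.4 = 612.0 Hz.
f_beat = |618.2 − 612.0| = 6.2 Hz.

6.2 Hz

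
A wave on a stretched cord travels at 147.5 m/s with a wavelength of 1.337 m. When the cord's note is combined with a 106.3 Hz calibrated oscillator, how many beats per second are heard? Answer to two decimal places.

4.02 Hz

Source frequency f = v/λ = 147.5/1.337 = 110.3216 Hz.
f_beat = |110.3216 − 106.3| = 4.02 Hz.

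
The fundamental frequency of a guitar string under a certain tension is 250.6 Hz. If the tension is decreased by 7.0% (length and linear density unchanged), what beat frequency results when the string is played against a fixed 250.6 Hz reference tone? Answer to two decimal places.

For a string, f ∝ √T, so the new frequency is 250.6·√0.930 = 241.6699 Hz.
f_beat = |241.6699 − 250.6| = 8.93 Hz.

8.93 Hz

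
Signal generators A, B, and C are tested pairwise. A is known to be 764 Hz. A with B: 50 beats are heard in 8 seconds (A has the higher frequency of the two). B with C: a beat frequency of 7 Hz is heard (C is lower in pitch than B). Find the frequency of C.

750.75 Hz

A–B: Beat frequency = 50/8 = 6.25 Hz.
B is below A, so f_B = 764 − 6.25 = 757.75 Hz.
C is below B, so f_C = 757.75 − 7 = 750.75 Hz.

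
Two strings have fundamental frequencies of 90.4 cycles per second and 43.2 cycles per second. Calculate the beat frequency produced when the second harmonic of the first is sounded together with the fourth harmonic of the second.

8.0 Hz

Second harmonic of the first: 2·90.4 = 180.8 Hz.
Fourth harmonic of the second: 4·43.2 = 172.8 Hz.
f_beat = |180.8 − 172.8| = 8.0 Hz.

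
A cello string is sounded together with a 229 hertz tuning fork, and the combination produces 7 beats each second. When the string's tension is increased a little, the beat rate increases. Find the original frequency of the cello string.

|f − 229| = 7, so the cello string was at either 222 Hz or 236 Hz.
Higher tension means higher frequency; the adjustment raises the cello string's frequency.
The beat rate rose, so the adjustment moved the cello string further from 229 Hz — it was already above the reference.

236 Hz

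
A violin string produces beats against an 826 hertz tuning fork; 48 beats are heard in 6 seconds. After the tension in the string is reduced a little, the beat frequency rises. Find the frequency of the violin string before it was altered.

818 Hz

Beat frequency = 48/6 = 8 Hz.
|f − 826| = 8, so the violin string was at either 818 Hz or 834 Hz.
Lower tension means lower frequency; the adjustment lowers the violin string's frequency.
The beat rate rose, so the adjustment moved the violin string further from 826 Hz — it was already below the reference.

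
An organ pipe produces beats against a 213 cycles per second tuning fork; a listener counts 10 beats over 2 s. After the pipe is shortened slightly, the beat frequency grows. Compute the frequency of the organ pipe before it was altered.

218 Hz

Beat frequency = 10/2 = 5 Hz.
|f − 213| = 5, so the organ pipe was at either 208 Hz or 218 Hz.
A shorter pipe has a higher fundamental; the adjustment raises the organ pipe's frequency.
The beat rate rose, so the adjustment moved the organ pipe further from 213 Hz — it was already above the reference.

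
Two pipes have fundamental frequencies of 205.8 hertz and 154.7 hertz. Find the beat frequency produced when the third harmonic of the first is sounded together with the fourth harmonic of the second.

1.4 Hz

Third harmonic of the first: 3·205.8 = 617.4 Hz.
Fourth harmonic of the second: 4·154.7 = 618.8 Hz.
f_beat = |617.4 − 618.8| = 1.4 Hz.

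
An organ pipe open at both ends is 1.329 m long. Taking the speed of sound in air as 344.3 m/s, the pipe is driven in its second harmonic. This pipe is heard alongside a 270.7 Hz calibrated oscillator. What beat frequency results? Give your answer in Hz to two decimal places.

Open pipe: f_n = n·v/(2L) = 2·344.3/(2·1.329) = 259.0670 Hz.
f_beat = |259.0670 − 270.7| = 11.63 Hz.

11.63 Hz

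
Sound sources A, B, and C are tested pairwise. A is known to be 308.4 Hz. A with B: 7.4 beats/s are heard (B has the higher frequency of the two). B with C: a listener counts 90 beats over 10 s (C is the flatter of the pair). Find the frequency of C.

B is above A, so f_B = 308.4 + 7.4 = 315.8 Hz.
B–C: Beat frequency = 90/10 = 9 Hz.
C is below B, so f_C = 315.8 − 9 = 306.8 Hz.

306.8 Hz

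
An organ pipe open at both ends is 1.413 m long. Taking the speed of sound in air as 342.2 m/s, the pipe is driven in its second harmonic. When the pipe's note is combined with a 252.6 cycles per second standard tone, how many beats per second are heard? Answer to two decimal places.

10.42 Hz

Open pipe: f_n = n·v/(2L) = 2·342.2/(2·1.413) = 242.1798 Hz.
f_beat = |242.1798 − 252.6| = 10.42 Hz.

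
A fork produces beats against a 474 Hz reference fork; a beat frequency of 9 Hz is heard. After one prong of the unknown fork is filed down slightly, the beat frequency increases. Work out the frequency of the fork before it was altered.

483 Hz

|f − 474| = 9, so the fork was at either 465 Hz or 483 Hz.
Filing a prong removes mass and raises the fork's frequency; the adjustment raises the fork's frequency.
The beat rate rose, so the adjustment moved the fork further from 474 Hz — it was already above the reference.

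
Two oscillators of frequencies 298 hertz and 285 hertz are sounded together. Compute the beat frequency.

13 Hz

The beat frequency equals the magnitude of the frequency difference.
|298 − 285| = 13 Hz.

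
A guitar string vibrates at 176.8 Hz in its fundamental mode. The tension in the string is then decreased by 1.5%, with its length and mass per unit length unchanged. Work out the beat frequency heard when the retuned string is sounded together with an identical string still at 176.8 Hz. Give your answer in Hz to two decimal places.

1.33 Hz

For a string, f ∝ √T, so the new frequency is 176.8·√0.985 = 175.4690 Hz.
f_beat = |175.4690 − 176.8| = 1.33 Hz.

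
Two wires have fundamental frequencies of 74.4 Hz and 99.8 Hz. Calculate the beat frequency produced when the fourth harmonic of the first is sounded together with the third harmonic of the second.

1.8 Hz

Fourth harmonic of the first: 4·74.4 = 297.6 Hz.
Third harmonic of the second: 3·99.8 = 299.4 Hz.
f_beat = |297.6 − 299.4| = 1.8 Hz.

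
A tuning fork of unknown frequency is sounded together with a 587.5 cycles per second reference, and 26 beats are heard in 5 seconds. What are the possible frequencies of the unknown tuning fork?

582.3 Hz or 592.7 Hz

Beat frequency = 26/5 = 5.2 Hz.
|f − 587.5| = 5.2, so f = 587.5 ± 5.2.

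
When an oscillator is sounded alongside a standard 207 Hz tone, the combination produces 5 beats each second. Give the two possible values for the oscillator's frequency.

202 Hz or 212 Hz

|f − 207| = 5, so f = 207 ± 5.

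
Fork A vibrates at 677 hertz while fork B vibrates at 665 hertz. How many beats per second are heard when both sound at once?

12 Hz

f_beat = |f₁ − f₂|.
|677 − 665| = 12 Hz.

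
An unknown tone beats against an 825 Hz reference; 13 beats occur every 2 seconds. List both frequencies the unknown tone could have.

818.5 Hz or 831.5 Hz

Beat frequency = 13/2 = 6.5 Hz.
|f − 825| = 6.5, so f = 825 ± 6.5.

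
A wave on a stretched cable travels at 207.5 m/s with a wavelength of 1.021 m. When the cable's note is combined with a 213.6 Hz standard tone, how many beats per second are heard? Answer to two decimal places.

Source frequency f = v/λ = 207.5/1.021 = 203.2321 Hz.
f_beat = |203.2321 − 213.6| = 10.37 Hz.

10.37 Hz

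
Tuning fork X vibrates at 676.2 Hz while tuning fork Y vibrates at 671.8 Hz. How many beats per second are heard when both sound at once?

Beats arise from superposition of two nearby frequencies; the beat rate is |f₁ − f₂|.
|676.2 − 671.8| = 4.4 Hz.

4.4 Hz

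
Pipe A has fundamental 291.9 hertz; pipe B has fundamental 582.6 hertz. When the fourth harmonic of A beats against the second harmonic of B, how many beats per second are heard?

Fourth harmonic of the first: 4·291.9 = 1167.6 Hz.
Second harmonic of the second: 2·582.6 = 1165.2 Hz.
f_beat = |1167.6 − 1165.2| = 2.4 Hz.

2.4 Hz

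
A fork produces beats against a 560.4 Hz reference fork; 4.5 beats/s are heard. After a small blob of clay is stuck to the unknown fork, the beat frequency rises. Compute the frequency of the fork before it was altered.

|f − 560.4| = 4.5, so the fork was at either 555.9 Hz or 564.9 Hz.
Adding mass to a fork lowers its frequency; the adjustment lowers the fork's frequency.
The beat rate rose, so the adjustment moved the fork further from 560.4 Hz — it was already below the reference.

555.9 Hz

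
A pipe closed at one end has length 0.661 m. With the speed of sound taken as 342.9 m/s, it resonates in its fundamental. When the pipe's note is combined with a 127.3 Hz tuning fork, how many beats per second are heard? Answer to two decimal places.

Closed pipe (odd harmonics): f_n = n·v/(4L) = 1·342.9/(4·0.661) = 129.6899 Hz.
f_beat = |129.6899 − 127.3| = 2.39 Hz.

2.39 Hz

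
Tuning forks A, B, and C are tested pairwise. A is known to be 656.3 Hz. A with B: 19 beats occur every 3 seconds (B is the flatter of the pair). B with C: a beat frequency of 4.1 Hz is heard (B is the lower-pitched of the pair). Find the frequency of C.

654.0667 Hz

A–B: Beat frequency = 19/3 = 6.3333 Hz.
B is below A, so f_B = 656.3 − 6.3333 = 649.9667 Hz.
C is above B, so f_C = 649.9667 + 4.1 = 654.0667 Hz.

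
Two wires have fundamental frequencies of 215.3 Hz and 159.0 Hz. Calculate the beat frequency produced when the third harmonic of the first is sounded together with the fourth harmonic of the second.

Third harmonic of the first: 3·215.3 = 645.9 Hz.
Fourth harmonic of the second: 4·159.0 = 636.0 Hz.
f_beat = |645.9 − 636.0| = 9.9 Hz.

9.9 Hz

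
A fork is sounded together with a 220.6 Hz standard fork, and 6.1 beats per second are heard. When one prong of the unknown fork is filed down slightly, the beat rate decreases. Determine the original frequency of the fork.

214.5 Hz

|f − 220.6| = 6.1, so the fork was at either 214.5 Hz or 226.7 Hz.
Filing a prong removes mass and raises the fork's frequency; the adjustment raises the fork's frequency.
The beat rate fell, so the adjustment moved the fork toward 220.6 Hz — it must have started below the reference.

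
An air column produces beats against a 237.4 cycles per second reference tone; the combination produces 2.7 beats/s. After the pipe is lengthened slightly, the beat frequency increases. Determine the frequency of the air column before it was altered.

234.7 Hz

|f − 237.4| = 2.7, so the air column was at either 234.7 Hz or 240.1 Hz.
A longer pipe has a lower fundamental; the adjustment lowers the air column's frequency.
The beat rate rose, so the adjustment moved the air column further from 237.4 Hz — it was already below the reference.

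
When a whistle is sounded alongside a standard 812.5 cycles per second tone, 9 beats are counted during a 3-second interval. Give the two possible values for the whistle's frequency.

809.5 Hz or 815.5 Hz

Beat frequency = 9/3 = 3 Hz.
|f − 812.5| = 3, so f = 812.5 ± 3.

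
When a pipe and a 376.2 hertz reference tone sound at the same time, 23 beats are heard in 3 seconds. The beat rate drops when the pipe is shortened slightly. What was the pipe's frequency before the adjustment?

368.5333 Hz

Beat frequency = 23/3 = 7.6667 Hz.
|f − 376.2| = 7.6667, so the pipe was at either 368.5333 Hz or 383.8667 Hz.
A shorter pipe has a higher fundamental; the adjustment raises the pipe's frequency.
The beat rate fell, so the adjustment moved the pipe toward 376.2 Hz — it must have started below the reference.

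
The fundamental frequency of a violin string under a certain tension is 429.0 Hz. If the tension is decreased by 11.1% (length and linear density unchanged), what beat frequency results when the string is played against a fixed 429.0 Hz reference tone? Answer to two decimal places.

For a string, f ∝ √T, so the new frequency is 429.0·√0.889 = 404.4904 Hz.
f_beat = |404.4904 − 429.0| = 24.51 Hz.

24.51 Hz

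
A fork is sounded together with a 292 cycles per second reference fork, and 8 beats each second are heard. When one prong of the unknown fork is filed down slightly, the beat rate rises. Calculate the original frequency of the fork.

300 Hz

|f − 292| = 8, so the fork was at either 284 Hz or 300 Hz.
Filing a prong removes mass and raises the fork's frequency; the adjustment raises the fork's frequency.
The beat rate rose, so the adjustment moved the fork further from 292 Hz — it was already above the reference.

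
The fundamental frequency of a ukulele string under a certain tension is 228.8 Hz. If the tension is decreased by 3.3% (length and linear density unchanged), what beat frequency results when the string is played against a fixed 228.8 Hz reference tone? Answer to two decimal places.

3.81 Hz

For a string, f ∝ √T, so the new frequency is 228.8·√0.967 = 224.9931 Hz.
f_beat = |224.9931 − 228.8| = 3.81 Hz.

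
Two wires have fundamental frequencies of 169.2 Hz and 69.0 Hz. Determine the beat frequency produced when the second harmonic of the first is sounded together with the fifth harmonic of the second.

Second harmonic of the first: 2·169.2 = 338.4 Hz.
Fifth harmonic of the second: 5·69.0 = 345.0 Hz.
f_beat = |338.4 − 345.0| = 6.6 Hz.

6.6 Hz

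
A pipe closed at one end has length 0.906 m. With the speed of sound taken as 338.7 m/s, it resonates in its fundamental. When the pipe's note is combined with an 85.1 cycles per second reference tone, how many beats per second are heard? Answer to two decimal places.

Closed pipe (odd harmonics): f_n = n·v/(4L) = 1·338.7/(4·0.906) = 93.4603 Hz.
f_beat = |93.4603 − 85.1| = 8.36 Hz.

8.36 Hz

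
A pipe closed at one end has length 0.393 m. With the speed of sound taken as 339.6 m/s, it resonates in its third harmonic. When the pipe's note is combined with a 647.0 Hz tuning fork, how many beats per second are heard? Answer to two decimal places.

1.09 Hz

Closed pipe (odd harmonics): f_n = n·v/(4L) = 3·339.6/(4·0.393) = 648.0916 Hz.
f_beat = |648.0916 − 647.0| = 1.09 Hz.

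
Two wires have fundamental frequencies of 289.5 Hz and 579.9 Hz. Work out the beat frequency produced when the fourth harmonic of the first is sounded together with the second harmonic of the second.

Fourth harmonic of the first: 4·289.5 = 1158.0 Hz.
Second harmonic of the second: 2·579.9 = 1159.8 Hz.
f_beat = |1158.0 − 1159.8| = 1.8 Hz.

1.8 Hz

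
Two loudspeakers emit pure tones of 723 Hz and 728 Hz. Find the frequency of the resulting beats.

Beats arise from superposition of two nearby frequencies; the beat rate is |f₁ − f₂|.
|723 − 728| = 5 Hz.

5 Hz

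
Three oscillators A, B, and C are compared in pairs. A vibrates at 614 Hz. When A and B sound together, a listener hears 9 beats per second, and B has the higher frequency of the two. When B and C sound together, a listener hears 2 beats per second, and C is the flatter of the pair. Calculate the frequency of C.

B is above A, so f_B = 614 + 9 = 623 Hz.
C is below B, so f_C = 623 − 2 = 621 Hz.

621 Hz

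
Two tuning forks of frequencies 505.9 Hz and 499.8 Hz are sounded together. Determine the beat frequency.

Beats arise from superposition of two nearby frequencies; the beat rate is |f₁ − f₂|.
|505.9 − 499.8| = 6.1 Hz.

6.1 Hz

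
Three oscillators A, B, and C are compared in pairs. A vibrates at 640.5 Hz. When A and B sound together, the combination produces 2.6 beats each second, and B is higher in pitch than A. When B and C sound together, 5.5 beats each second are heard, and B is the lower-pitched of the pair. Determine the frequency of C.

648.6 Hz

B is above A, so f_B = 640.5 + 2.6 = 643.1 Hz.
C is above B, so f_C = 643.1 + 5.5 = 648.6 Hz.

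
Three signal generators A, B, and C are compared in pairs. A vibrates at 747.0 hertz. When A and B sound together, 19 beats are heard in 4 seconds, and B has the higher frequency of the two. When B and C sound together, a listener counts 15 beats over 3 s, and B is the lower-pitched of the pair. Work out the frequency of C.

A–B: Beat frequency = 19/4 = 4.75 Hz.
B is above A, so f_B = 747.0 + 4.75 = 751.75 Hz.
B–C: Beat frequency = 15/3 = 5 Hz.
C is above B, so f_C = 751.75 + 5 = 756.75 Hz.

756.75 Hz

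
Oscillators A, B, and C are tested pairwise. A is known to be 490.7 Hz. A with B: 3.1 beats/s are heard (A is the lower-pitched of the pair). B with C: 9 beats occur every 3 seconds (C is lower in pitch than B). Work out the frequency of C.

490.8 Hz

B is above A, so f_B = 490.7 + 3.1 = 493.8 Hz.
B–C: Beat frequency = 9/3 = 3 Hz.
C is below B, so f_C = 493.8 − 3 = 490.8 Hz.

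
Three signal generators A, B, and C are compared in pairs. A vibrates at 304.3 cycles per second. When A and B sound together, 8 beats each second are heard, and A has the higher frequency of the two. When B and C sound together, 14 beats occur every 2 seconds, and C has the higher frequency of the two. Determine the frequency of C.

B is below A, so f_B = 304.3 − 8 = 296.3 Hz.
B–C: Beat frequency = 14/2 = 7 Hz.
C is above B, so f_C = 296.3 + 7 = 303.3 Hz.

303.3 Hz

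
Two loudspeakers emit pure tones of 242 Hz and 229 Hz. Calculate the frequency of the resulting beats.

13 Hz

Beats arise from superposition of two nearby frequencies; the beat rate is |f₁ − f₂|.
|242 − 229| = 13 Hz.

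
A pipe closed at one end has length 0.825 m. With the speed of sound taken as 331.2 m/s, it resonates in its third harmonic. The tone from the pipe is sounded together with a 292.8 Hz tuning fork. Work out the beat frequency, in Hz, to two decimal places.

8.29 Hz

Closed pipe (odd harmonics): f_n = n·v/(4L) = 3·331.2/(4·0.825) = 301.0909 Hz.
f_beat = |301.0909 − 292.8| = 8.29 Hz.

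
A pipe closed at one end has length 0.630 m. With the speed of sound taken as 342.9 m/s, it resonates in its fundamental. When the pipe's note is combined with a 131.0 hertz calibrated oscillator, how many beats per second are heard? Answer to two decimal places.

5.07 Hz

Closed pipe (odd harmonics): f_n = n·v/(4L) = 1·342.9/(4·0.630) = 136.0714 Hz.
f_beat = |136.0714 − 131.0| = 5.07 Hz.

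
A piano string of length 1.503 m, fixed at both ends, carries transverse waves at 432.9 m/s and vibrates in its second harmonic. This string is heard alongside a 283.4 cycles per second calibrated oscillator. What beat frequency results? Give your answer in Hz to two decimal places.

4.62 Hz

For a string fixed at both ends, f_n = n·v/(2L) = 2·432.9/(2·1.503) = 288.0240 Hz.
f_beat = |288.0240 − 283.4| = 4.62 Hz.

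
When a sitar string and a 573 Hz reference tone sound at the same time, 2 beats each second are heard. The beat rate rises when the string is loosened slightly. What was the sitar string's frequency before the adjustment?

|f − 573| = 2, so the sitar string was at either 571 Hz or 575 Hz.
Reducing tension lowers a string's frequency; the adjustment lowers the sitar string's frequency.
The beat rate rose, so the adjustment moved the sitar string further from 573 Hz — it was already below the reference.

571 Hz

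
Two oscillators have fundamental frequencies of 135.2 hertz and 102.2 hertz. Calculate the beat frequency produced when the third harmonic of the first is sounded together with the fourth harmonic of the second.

Third harmonic of the first: 3·135.2 = 405.6 Hz.
Fourth harmonic of the second: 4·102.2 = 408.8 Hz.
f_beat = |405.6 − 408.8| = 3.2 Hz.

3.2 Hz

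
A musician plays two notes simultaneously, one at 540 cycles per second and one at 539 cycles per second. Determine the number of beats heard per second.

Beats arise from superposition of two nearby frequencies; the beat rate is |f₁ − f₂|.
|540 − 539| = 1 Hz.

1 Hz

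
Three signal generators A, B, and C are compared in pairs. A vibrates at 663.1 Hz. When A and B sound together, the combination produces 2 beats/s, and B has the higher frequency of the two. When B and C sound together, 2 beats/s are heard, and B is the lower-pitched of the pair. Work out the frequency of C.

667.1 Hz

B is above A, so f_B = 663.1 + 2 = 665.1 Hz.
C is above B, so f_C = 665.1 + 2 = 667.1 Hz.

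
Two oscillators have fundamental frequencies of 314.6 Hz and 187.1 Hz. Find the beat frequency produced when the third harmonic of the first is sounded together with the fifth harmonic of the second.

8.3 Hz

Third harmonic of the first: 3·314.6 = 943.8 Hz.
Fifth harmonic of the second: 5·187.1 = 935.5 Hz.
f_beat = |943.8 − 935.5| = 8.3 Hz.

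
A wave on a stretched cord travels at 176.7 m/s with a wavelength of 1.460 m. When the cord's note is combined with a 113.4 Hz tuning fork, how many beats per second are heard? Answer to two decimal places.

7.63 Hz

Source frequency f = v/λ = 176.7/1.460 = 121.0274 Hz.
f_beat = |121.0274 − 113.4| = 7.63 Hz.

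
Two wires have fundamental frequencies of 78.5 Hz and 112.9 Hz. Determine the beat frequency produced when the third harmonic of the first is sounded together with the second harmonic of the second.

Third harmonic of the first: 3·78.5 = 235.5 Hz.
Second harmonic of the second: 2·112.9 = 225.8 Hz.
f_beat = |235.5 − 225.8| = 9.7 Hz.

9.7 Hz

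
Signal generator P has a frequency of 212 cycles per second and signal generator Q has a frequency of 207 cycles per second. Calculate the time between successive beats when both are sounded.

f_beat = |212 − 207| = 5 Hz.
Beat period T = 1 / f_beat = 1 / 5 s.

0.200 s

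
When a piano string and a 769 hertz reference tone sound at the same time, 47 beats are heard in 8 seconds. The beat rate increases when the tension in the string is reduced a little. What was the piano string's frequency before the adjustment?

Beat frequency = 47/8 = 5.875 Hz.
|f − 769| = 5.875, so the piano string was at either 763.125 Hz or 774.875 Hz.
Lower tension means lower frequency; the adjustment lowers the piano string's frequency.
The beat rate rose, so the adjustment moved the piano string further from 769 Hz — it was already below the reference.

763.125 Hz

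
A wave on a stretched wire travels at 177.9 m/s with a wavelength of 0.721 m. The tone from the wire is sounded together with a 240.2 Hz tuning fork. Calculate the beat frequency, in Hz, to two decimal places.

Source frequency f = v/λ = 177.9/0.721 = 246.7406 Hz.
f_beat = |246.7406 − 240.2| = 6.54 Hz.

6.54 Hz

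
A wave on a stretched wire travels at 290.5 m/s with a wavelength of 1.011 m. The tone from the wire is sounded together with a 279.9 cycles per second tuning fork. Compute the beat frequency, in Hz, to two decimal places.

Source frequency f = v/λ = 290.5/1.011 = 287.3393 Hz.
f_beat = |287.3393 − 279.9| = 7.44 Hz.

7.44 Hz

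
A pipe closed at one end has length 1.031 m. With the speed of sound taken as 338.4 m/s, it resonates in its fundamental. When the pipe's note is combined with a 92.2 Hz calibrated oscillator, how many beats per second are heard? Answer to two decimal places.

10.14 Hz

Closed pipe (odd harmonics): f_n = n·v/(4L) = 1·338.4/(4·1.031) = 82.0563 Hz.
f_beat = |82.0563 − 92.2| = 10.14 Hz.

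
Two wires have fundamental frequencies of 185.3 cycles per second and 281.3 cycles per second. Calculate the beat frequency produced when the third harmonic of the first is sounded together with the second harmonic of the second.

Third harmonic of the first: 3·185.3 = 555.9 Hz.
Second harmonic of the second: 2·281.3 = 562.6 Hz.
f_beat = |555.9 − 562.6| = 6.7 Hz.

6.7 Hz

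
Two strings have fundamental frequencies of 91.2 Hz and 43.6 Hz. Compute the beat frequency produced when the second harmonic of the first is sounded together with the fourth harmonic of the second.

Second harmonic of the first: 2·91.2 = 182.4 Hz.
Fourth harmonic of the second: 4·43.6 = 174.4 Hz.
f_beat = |182.4 − 174.4| = 8.0 Hz.

8.0 Hz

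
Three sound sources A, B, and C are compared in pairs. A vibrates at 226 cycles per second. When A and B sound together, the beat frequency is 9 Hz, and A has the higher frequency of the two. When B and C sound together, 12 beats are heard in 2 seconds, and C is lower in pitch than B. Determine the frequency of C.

B is below A, so f_B = 226 − 9 = 217 Hz.
B–C: Beat frequency = 12/2 = 6 Hz.
C is below B, so f_C = 217 − 6 = 211 Hz.

211 Hz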